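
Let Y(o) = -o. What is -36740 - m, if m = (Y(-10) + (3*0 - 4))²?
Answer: -36776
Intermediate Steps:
m = 36 (m = (-1*(-10) + (3*0 - 4))² = (10 + (0 - 4))² = (10 - 4)² = 6² = 36)
-36740 - m = -36740 - 1*36 = -36740 - 36 = -36776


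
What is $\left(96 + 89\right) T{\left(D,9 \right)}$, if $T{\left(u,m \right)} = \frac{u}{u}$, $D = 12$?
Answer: $185$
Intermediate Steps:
$T{\left(u,m \right)} = 1$
$\left(96 + 89\right) T{\left(D,9 \right)} = \left(96 + 89\right) 1 = 185 \cdot 1 = 185$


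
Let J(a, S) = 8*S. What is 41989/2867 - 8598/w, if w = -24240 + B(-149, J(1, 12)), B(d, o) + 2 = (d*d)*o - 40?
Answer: 14741126730/1006801523 ≈ 14.642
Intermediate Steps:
B(d, o) = -42 + o*d² (B(d, o) = -2 + ((d*d)*o - 40) = -2 + (d²*o - 40) = -2 + (o*d² - 40) = -2 + (-40 + o*d²) = -42 + o*d²)
w = 2107014 (w = -24240 + (-42 + (8*12)*(-149)²) = -24240 + (-42 + 96*22201) = -24240 + (-42 + 2131296) = -24240 + 2131254 = 2107014)
41989/2867 - 8598/w = 41989/2867 - 8598/2107014 = 41989*(1/2867) - 8598*1/2107014 = 41989/2867 - 1433/351169 = 14741126730/1006801523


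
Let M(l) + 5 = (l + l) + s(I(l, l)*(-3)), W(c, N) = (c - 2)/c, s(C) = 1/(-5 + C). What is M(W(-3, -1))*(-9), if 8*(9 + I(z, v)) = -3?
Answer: 2703/185 ≈ 14.611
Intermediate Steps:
I(z, v) = -75/8 (I(z, v) = -9 + (1/8)*(-3) = -9 - 3/8 = -75/8)
W(c, N) = (-2 + c)/c
M(l) = -917/185 + 2*l (M(l) = -5 + ((l + l) + 1/(-5 - 75/8*(-3))) = -5 + (2*l + 1/(-5 + 225/8)) = -5 + (2*l + 1/(185/8)) = -5 + (2*l + 8/185) = -5 + (8/185 + 2*l) = -917/185 + 2*l)
M(W(-3, -1))*(-9) = (-917/185 + 2*((-2 - 3)/(-3)))*(-9) = (-917/185 + 2*(-1/3*(-5)))*(-9) = (-917/185 + 2*(5/3))*(-9) = (-917/185 + 10/3)*(-9) = -901/555*(-9) = 2703/185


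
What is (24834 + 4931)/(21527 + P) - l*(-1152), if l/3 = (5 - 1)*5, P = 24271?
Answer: 3165587525/45798 ≈ 69121.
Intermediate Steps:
l = 60 (l = 3*((5 - 1)*5) = 3*(4*5) = 3*20 = 60)
(24834 + 4931)/(21527 + P) - l*(-1152) = (24834 + 4931)/(21527 + 24271) - 60*(-1152) = 29765/45798 - 1*(-69120) = 29765*(1/45798) + 69120 = 29765/45798 + 69120 = 3165587525/45798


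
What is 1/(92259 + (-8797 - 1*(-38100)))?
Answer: 1/121562 ≈ 8.2263e-6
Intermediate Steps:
1/(92259 + (-8797 - 1*(-38100))) = 1/(92259 + (-8797 + 38100)) = 1/(92259 + 29303) = 1/121562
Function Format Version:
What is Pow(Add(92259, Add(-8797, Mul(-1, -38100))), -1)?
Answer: Rational(1, 121562) ≈ 8.2263e-6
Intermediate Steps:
Pow(Add(92259, Add(-8797, Mul(-1, -38100))), -1) = Pow(Add(92259, Add(-8797, 38100)), -1) = Pow(Add(92259, 29303), -1) = Pow(121562, -1) = Rational(1, 121562)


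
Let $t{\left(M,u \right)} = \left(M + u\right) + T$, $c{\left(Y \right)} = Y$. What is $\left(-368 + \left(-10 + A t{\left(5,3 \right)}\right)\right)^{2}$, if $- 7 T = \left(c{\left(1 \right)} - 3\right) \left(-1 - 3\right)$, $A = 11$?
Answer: $\frac{4485924}{49} \approx 91550.0$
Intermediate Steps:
$T = - \frac{8}{7}$ ($T = - \frac{\left(1 - 3\right) \left(-1 - 3\right)}{7} = - \frac{\left(-2\right) \left(-4\right)}{7} = \left(- \frac{1}{7}\right) 8 = - \frac{8}{7} \approx -1.1429$)
$t{\left(M,u \right)} = - \frac{8}{7} + M + u$ ($t{\left(M,u \right)} = \left(M + u\right) - \frac{8}{7} = - \frac{8}{7} + M + u$)
$\left(-368 + \left(-10 + A t{\left(5,3 \right)}\right)\right)^{2} = \left(-368 - \left(10 - 11 \left(- \frac{8}{7} + 5 + 3\right)\right)\right)^{2} = \left(-368 + \left(-10 + 11 \cdot \frac{48}{7}\right)\right)^{2} = \left(-368 + \left(-10 + \frac{528}{7}\right)\right)^{2} = \left(-368 + \frac{458}{7}\right)^{2} = \left(- \frac{2118}{7}\right)^{2} = \frac{4485924}{49}$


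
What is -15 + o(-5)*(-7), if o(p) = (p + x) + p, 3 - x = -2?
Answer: 20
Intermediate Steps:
x = 5 (x = 3 - 1*(-2) = 3 + 2 = 5)
o(p) = 5 + 2*p (o(p) = (p + 5) + p = (5 + p) + p = 5 + 2*p)
-15 + o(-5)*(-7) = -15 + (5 + 2*(-5))*(-7) = -15 + (5 - 10)*(-7) = -15 - 5*(-7) = -15 + 35 = 20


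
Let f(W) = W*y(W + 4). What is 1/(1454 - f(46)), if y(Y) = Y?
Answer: -1/846 ≈ -0.0011820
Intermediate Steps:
f(W) = W*(4 + W) (f(W) = W*(W + 4) = W*(4 + W))
1/(1454 - f(46)) = 1/(1454 - 46*(4 + 46)) = 1/(1454 - 46*50) = 1/(1454 - 1*2300) = 1/(1454 - 2300) = 1/(-846) = -1/846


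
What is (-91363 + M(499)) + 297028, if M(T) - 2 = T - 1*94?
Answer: 206072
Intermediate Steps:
M(T) = -92 + T (M(T) = 2 + (T - 1*94) = 2 + (T - 94) = 2 + (-94 + T) = -92 + T)
(-91363 + M(499)) + 297028 = (-91363 + (-92 + 499)) + 297028 = (-91363 + 407) + 297028 = -90956 + 297028 = 206072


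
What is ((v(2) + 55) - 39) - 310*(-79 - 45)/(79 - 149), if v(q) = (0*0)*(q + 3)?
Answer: -3732/7 ≈ -533.14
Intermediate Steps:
v(q) = 0 (v(q) = 0*(3 + q) = 0)
((v(2) + 55) - 39) - 310*(-79 - 45)/(79 - 149) = ((0 + 55) - 39) - 310*(-79 - 45)/(79 - 149) = (55 - 39) - (-38440)/(-70) = 16 - (-38440)*(-1)/70 = 16 - 310*62/35 = 16 - 3844/7 = -3732/7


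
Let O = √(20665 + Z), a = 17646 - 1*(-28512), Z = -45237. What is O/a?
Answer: I*√6143/23079 ≈ 0.003396*I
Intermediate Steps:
a = 46158 (a = 17646 + 28512 = 46158)
O = 2*I*√6143 (O = √(20665 - 45237) = √(-24572) = 2*I*√6143 ≈ 156.75*I)
O/a = (2*I*√6143)/46158 = (2*I*√6143)*(1/46158) = I*√6143/23079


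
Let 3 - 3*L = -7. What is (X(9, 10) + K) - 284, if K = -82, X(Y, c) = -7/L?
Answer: -3681/10 ≈ -368.10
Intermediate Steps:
L = 10/3 (L = 1 - 1/3*(-7) = 1 + 7/3 = 10/3 ≈ 3.3333)
X(Y, c) = -21/10 (X(Y, c) = -7/10/3 = -7*3/10 = -21/10)
(X(9, 10) + K) - 284 = (-21/10 - 82) - 284 = -841/10 - 284 = -3681/10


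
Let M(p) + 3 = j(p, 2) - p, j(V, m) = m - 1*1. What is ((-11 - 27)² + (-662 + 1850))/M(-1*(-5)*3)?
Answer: -2632/17 ≈ -154.82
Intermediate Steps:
j(V, m) = -1 + m (j(V, m) = m - 1 = -1 + m)
M(p) = -2 - p (M(p) = -3 + ((-1 + 2) - p) = -3 + (1 - p) = -2 - p)
((-11 - 27)² + (-662 + 1850))/M(-1*(-5)*3) = ((-11 - 27)² + (-662 + 1850))/(-2 - (-1*(-5))*3) = ((-38)² + 1188)/(-2 - 5*3) = (1444 + 1188)/(-2 - 1*15) = 2632/(-2 - 15) = 2632/(-17) = 2632*(-1/17) = -2632/17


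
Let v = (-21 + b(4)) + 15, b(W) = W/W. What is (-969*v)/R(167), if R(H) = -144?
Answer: -1615/48 ≈ -33.646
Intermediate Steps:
b(W) = 1
v = -5 (v = (-21 + 1) + 15 = -20 + 15 = -5)
(-969*v)/R(167) = -969*(-5)/(-144) = 4845*(-1/144) = -1615/48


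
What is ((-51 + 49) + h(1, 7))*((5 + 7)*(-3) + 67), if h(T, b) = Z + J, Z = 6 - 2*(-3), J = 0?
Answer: 310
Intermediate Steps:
Z = 12 (Z = 6 + 6 = 12)
h(T, b) = 12 (h(T, b) = 12 + 0 = 12)
((-51 + 49) + h(1, 7))*((5 + 7)*(-3) + 67) = ((-51 + 49) + 12)*((5 + 7)*(-3) + 67) = (-2 + 12)*(12*(-3) + 67) = 10*(-36 + 67) = 10*31 = 310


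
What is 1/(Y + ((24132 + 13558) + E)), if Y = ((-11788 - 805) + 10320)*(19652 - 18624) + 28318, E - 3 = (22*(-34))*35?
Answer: -1/2296813 ≈ -4.3539e-7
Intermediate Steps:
E = -26177 (E = 3 + (22*(-34))*35 = 3 - 748*35 = 3 - 26180 = -26177)
Y = -2308326 (Y = (-12593 + 10320)*1028 + 28318 = -2273*1028 + 28318 = -2336644 + 28318 = -2308326)
1/(Y + ((24132 + 13558) + E)) = 1/(-2308326 + ((24132 + 13558) - 26177)) = 1/(-2308326 + (37690 - 26177)) = 1/(-2308326 + 11513) = 1/(-2296813) = -1/2296813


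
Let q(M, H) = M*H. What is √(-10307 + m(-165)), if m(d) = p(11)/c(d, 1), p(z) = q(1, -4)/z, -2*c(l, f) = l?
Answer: I*√280608195/165 ≈ 101.52*I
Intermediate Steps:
c(l, f) = -l/2
q(M, H) = H*M
p(z) = -4/z (p(z) = (-4*1)/z = -4/z)
m(d) = 8/(11*d) (m(d) = (-4/11)/((-d/2)) = (-4*1/11)*(-2/d) = -(-8)/(11*d) = 8/(11*d))
√(-10307 + m(-165)) = √(-10307 + (8/11)/(-165)) = √(-10307 + (8/11)*(-1/165)) = √(-10307 - 8/1815) = √(-18707213/1815) = I*√280608195/165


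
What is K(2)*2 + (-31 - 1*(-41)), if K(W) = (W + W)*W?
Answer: 26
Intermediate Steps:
K(W) = 2*W**2 (K(W) = (2*W)*W = 2*W**2)
K(2)*2 + (-31 - 1*(-41)) = (2*2**2)*2 + (-31 - 1*(-41)) = (2*4)*2 + (-31 + 41) = 8*2 + 10 = 16 + 10 = 26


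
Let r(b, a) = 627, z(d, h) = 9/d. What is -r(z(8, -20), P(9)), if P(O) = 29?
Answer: -627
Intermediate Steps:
-r(z(8, -20), P(9)) = -1*627 = -627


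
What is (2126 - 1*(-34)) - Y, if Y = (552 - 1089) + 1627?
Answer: 1070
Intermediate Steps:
Y = 1090 (Y = -537 + 1627 = 1090)
(2126 - 1*(-34)) - Y = (2126 - 1*(-34)) - 1*1090 = (2126 + 34) - 1090 = 2160 - 1090 = 1070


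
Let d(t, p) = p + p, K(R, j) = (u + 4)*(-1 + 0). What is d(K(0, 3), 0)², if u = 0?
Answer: 0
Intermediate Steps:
K(R, j) = -4 (K(R, j) = (0 + 4)*(-1 + 0) = 4*(-1) = -4)
d(t, p) = 2*p
d(K(0, 3), 0)² = (2*0)² = 0² = 0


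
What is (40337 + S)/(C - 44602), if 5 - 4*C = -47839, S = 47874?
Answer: -88211/32641 ≈ -2.7025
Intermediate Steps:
C = 11961 (C = 5/4 - 1/4*(-47839) = 5/4 + 47839/4 = 11961)
(40337 + S)/(C - 44602) = (40337 + 47874)/(11961 - 44602) = 88211/(-32641) = 88211*(-1/32641) = -88211/32641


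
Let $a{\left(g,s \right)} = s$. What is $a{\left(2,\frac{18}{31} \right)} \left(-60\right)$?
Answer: $- \frac{1080}{31} \approx -34.839$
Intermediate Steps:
$a{\left(2,\frac{18}{31} \right)} \left(-60\right) = \frac{18}{31} \left(-60\right) = - \frac{1080}{31}$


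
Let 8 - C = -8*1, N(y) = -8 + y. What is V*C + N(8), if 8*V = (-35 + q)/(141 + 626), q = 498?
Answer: 926/767 ≈ 1.2073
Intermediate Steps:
V = 463/6136 (V = ((-35 + 498)/(141 + 626))/8 = (463/767)/8 = (463*(1/767))/8 = (1/8)*(463/767) = 463/6136 ≈ 0.075456)
C = 16 (C = 8 - (-8) = 8 - 1*(-8) = 8 + 8 = 16)
V*C + N(8) = (463/6136)*16 + (-8 + 8) = 926/767 + 0 = 926/767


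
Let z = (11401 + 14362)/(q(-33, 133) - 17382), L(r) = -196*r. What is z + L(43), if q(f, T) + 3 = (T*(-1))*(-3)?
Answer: -143183771/16986 ≈ -8429.5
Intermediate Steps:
q(f, T) = -3 + 3*T (q(f, T) = -3 + (T*(-1))*(-3) = -3 - T*(-3) = -3 + 3*T)
z = -25763/16986 (z = (11401 + 14362)/((-3 + 3*133) - 17382) = 25763/((-3 + 399) - 17382) = 25763/(396 - 17382) = 25763/(-16986) = 25763*(-1/16986) = -25763/16986 ≈ -1.5167)
z + L(43) = -25763/16986 - 196*43 = -25763/16986 - 8428 = -143183771/16986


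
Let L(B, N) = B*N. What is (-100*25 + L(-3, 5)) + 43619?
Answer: 41104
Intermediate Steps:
(-100*25 + L(-3, 5)) + 43619 = (-100*25 - 3*5) + 43619 = (-2500 - 15) + 43619 = -2515 + 43619 = 41104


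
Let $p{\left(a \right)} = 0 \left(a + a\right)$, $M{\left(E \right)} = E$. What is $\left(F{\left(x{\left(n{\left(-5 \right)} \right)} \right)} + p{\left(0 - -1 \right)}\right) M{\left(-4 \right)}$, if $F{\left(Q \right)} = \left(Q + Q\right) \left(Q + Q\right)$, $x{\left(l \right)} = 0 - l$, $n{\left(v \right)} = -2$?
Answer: $-64$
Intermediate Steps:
$x{\left(l \right)} = - l$
$p{\left(a \right)} = 0$ ($p{\left(a \right)} = 0 \cdot 2 a = 0$)
$F{\left(Q \right)} = 4 Q^{2}$ ($F{\left(Q \right)} = 2 Q 2 Q = 4 Q^{2}$)
$\left(F{\left(x{\left(n{\left(-5 \right)} \right)} \right)} + p{\left(0 - -1 \right)}\right) M{\left(-4 \right)} = \left(4 \left(\left(-1\right) \left(-2\right)\right)^{2} + 0\right) \left(-4\right) = \left(4 \cdot 2^{2} + 0\right) \left(-4\right) = \left(4 \cdot 4 + 0\right) \left(-4\right) = \left(16 + 0\right) \left(-4\right) = 16 \left(-4\right) = -64$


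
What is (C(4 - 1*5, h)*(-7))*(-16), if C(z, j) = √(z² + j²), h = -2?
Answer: 112*√5 ≈ 250.44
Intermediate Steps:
C(z, j) = √(j² + z²)
(C(4 - 1*5, h)*(-7))*(-16) = (√((-2)² + (4 - 1*5)²)*(-7))*(-16) = (√(4 + (4 - 5)²)*(-7))*(-16) = (√(4 + (-1)²)*(-7))*(-16) = (√(4 + 1)*(-7))*(-16) = (√5*(-7))*(-16) = -7*√5*(-16) = 112*√5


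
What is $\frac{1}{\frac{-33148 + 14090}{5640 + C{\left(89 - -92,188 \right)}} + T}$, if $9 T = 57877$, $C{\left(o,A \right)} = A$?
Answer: $\frac{26226}{168567817} \approx 0.00015558$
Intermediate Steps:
$T = \frac{57877}{9}$ ($T = \frac{1}{9} \cdot 57877 = \frac{57877}{9} \approx 6430.8$)
$\frac{1}{\frac{-33148 + 14090}{5640 + C{\left(89 - -92,188 \right)}} + T} = \frac{1}{\frac{-33148 + 14090}{5640 + 188} + \frac{57877}{9}} = \frac{1}{- \frac{19058}{5828} + \frac{57877}{9}} = \frac{1}{\left(-19058\right) \frac{1}{5828} + \frac{57877}{9}} = \frac{1}{- \frac{9529}{2914} + \frac{57877}{9}} = \frac{1}{\frac{168567817}{26226}} = \frac{26226}{168567817}$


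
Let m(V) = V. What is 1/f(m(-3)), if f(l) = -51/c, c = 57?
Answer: -19/17 ≈ -1.1176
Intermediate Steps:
f(l) = -17/19 (f(l) = -51/57 = -51*1/57 = -17/19)
1/f(m(-3)) = 1/(-17/19) = -19/17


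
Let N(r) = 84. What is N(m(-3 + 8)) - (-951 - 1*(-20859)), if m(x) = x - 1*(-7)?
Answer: -19824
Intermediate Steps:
m(x) = 7 + x (m(x) = x + 7 = 7 + x)
N(m(-3 + 8)) - (-951 - 1*(-20859)) = 84 - (-951 - 1*(-20859)) = 84 - (-951 + 20859) = 84 - 1*19908 = 84 - 19908 = -19824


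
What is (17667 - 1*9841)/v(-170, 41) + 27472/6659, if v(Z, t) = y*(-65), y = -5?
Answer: 4695518/166475 ≈ 28.206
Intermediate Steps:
v(Z, t) = 325 (v(Z, t) = -5*(-65) = 325)
(17667 - 1*9841)/v(-170, 41) + 27472/6659 = (17667 - 1*9841)/325 + 27472/6659 = (17667 - 9841)*(1/325) + 27472*(1/6659) = 7826*(1/325) + 27472/6659 = 602/25 + 27472/6659 = 4695518/166475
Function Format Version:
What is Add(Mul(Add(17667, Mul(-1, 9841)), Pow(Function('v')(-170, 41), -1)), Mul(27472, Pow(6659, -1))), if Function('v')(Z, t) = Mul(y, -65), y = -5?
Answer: Rational(4695518, 166475) ≈ 28.206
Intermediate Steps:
Function('v')(Z, t) = 325 (Function('v')(Z, t) = Mul(-5, -65) = 325)
Add(Mul(Add(17667, Mul(-1, 9841)), Pow(Function('v')(-170, 41), -1)), Mul(27472, Pow(6659, -1))) = Add(Mul(Add(17667, Mul(-1, 9841)), Pow(325, -1)), Mul(27472, Pow(6659, -1))) = Add(Mul(Add(17667, -9841), Rational(1, 325)), Mul(27472, Rational(1, 6659))) = Add(Mul(7826, Rational(1, 325)), Rational(27472, 6659)) = Add(Rational(602, 25), Rational(27472, 6659)) = Rational(4695518, 166475)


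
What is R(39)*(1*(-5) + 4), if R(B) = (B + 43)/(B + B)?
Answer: -41/39 ≈ -1.0513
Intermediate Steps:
R(B) = (43 + B)/(2*B) (R(B) = (43 + B)/((2*B)) = (43 + B)*(1/(2*B)) = (43 + B)/(2*B))
R(39)*(1*(-5) + 4) = ((½)*(43 + 39)/39)*(1*(-5) + 4) = ((½)*(1/39)*82)*(-5 + 4) = (41/39)*(-1) = -41/39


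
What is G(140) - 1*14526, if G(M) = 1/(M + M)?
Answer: -4067279/280 ≈ -14526.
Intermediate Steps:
G(M) = 1/(2*M)
G(140) - 1*14526 = (½)/140 - 1*14526 = (½)*(1/140) - 14526 = 1/280 - 14526 = -4067279/280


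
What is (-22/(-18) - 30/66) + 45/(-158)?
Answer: 7553/15642 ≈ 0.48287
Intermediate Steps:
(-22/(-18) - 30/66) + 45/(-158) = (-22*(-1/18) - 30*1/66) - 1/158*45 = (11/9 - 5/11) - 45/158 = 76/99 - 45/158 = 7553/15642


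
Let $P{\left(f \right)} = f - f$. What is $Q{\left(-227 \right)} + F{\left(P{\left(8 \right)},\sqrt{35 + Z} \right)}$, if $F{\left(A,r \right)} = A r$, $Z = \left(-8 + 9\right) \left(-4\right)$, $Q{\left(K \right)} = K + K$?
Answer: $-454$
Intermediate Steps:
$Q{\left(K \right)} = 2 K$
$P{\left(f \right)} = 0$
$Z = -4$ ($Z = 1 \left(-4\right) = -4$)
$Q{\left(-227 \right)} + F{\left(P{\left(8 \right)},\sqrt{35 + Z} \right)} = 2 \left(-227\right) + 0 \sqrt{35 - 4} = -454 + 0 \sqrt{31} = -454 + 0 = -454$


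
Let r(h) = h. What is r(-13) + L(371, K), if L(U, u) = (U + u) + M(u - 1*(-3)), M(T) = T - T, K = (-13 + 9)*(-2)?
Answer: 366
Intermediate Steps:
K = 8 (K = -4*(-2) = 8)
M(T) = 0
L(U, u) = U + u (L(U, u) = (U + u) + 0 = U + u)
r(-13) + L(371, K) = -13 + (371 + 8) = -13 + 379 = 366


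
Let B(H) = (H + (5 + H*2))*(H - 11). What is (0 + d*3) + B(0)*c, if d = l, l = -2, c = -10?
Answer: 544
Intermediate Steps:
d = -2
B(H) = (-11 + H)*(5 + 3*H) (B(H) = (H + (5 + 2*H))*(-11 + H) = (5 + 3*H)*(-11 + H) = (-11 + H)*(5 + 3*H))
(0 + d*3) + B(0)*c = (0 - 2*3) + (-55 - 28*0 + 3*0²)*(-10) = (0 - 6) + (-55 + 0 + 3*0)*(-10) = -6 + (-55 + 0 + 0)*(-10) = -6 - 55*(-10) = -6 + 550 = 544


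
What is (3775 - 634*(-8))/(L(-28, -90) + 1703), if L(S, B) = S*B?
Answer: 8847/4223 ≈ 2.0950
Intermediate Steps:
L(S, B) = B*S
(3775 - 634*(-8))/(L(-28, -90) + 1703) = (3775 - 634*(-8))/(-90*(-28) + 1703) = (3775 + 5072)/(2520 + 1703) = 8847/4223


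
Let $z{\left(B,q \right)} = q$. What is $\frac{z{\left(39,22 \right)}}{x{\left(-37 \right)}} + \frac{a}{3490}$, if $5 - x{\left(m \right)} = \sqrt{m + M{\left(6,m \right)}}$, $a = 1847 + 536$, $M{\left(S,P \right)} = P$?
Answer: $\frac{56347}{31410} + \frac{2 i \sqrt{74}}{9} \approx 1.7939 + 1.9116 i$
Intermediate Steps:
$a = 2383$
$x{\left(m \right)} = 5 - \sqrt{2} \sqrt{m}$ ($x{\left(m \right)} = 5 - \sqrt{m + m} = 5 - \sqrt{2 m} = 5 - \sqrt{2} \sqrt{m}$)
$\frac{z{\left(39,22 \right)}}{x{\left(-37 \right)}} + \frac{a}{3490} = \frac{22}{5 - \sqrt{2} \sqrt{-37}} + \frac{2383}{3490} = \frac{22}{5 - \sqrt{2} i \sqrt{37}} + 2383 \cdot \frac{1}{3490} = \frac{22}{5 - i \sqrt{74}} + \frac{2383}{3490} = \frac{2383}{3490} + \frac{22}{5 - i \sqrt{74}}$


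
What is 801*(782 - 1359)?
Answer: -462177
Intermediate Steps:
801*(782 - 1359) = 801*(-577) = -462177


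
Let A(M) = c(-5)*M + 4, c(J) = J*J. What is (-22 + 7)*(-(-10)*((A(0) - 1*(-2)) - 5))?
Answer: -150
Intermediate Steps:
c(J) = J**2
A(M) = 4 + 25*M (A(M) = (-5)**2*M + 4 = 25*M + 4 = 4 + 25*M)
(-22 + 7)*(-(-10)*((A(0) - 1*(-2)) - 5)) = (-22 + 7)*(-(-10)*(((4 + 25*0) - 1*(-2)) - 5)) = -(-75)*(-2*(((4 + 0) + 2) - 5)) = -(-75)*(-2*((4 + 2) - 5)) = -(-75)*(-2*(6 - 5)) = -(-75)*(-2*1) = -(-75)*(-2) = -15*10 = -150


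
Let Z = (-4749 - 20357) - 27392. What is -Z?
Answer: 52498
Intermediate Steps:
Z = -52498 (Z = -25106 - 27392 = -52498)
-Z = -1*(-52498) = 52498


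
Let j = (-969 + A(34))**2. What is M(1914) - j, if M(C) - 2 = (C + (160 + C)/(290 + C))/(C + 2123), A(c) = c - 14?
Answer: -4006559305361/4448774 ≈ -9.0060e+5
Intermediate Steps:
A(c) = -14 + c
M(C) = 2 + (C + (160 + C)/(290 + C))/(2123 + C) (M(C) = 2 + (C + (160 + C)/(290 + C))/(C + 2123) = 2 + (C + (160 + C)/(290 + C))/(2123 + C))
j = 900601 (j = (-969 + (-14 + 34))**2 = (-969 + 20)**2 = (-949)**2 = 900601)
M(1914) - j = (1231500 + 3*1914**2 + 5117*1914)/(615670 + 1914**2 + 2413*1914) - 1*900601 = (1231500 + 3*3663396 + 9793938)/(615670 + 3663396 + 4618482) - 900601 = (1231500 + 10990188 + 9793938)/8897548 - 900601 = (1/8897548)*22015626 - 900601 = 11007813/4448774 - 900601 = -4006559305361/4448774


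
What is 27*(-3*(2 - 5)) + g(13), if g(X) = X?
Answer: 256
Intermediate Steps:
27*(-3*(2 - 5)) + g(13) = 27*(-3*(2 - 5)) + 13 = 27*(-3*(-3)) + 13 = 27*9 + 13 = 243 + 13 = 256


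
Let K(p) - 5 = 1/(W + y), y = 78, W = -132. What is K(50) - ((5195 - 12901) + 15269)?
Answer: -408133/54 ≈ -7558.0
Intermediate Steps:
K(p) = 269/54 (K(p) = 5 + 1/(-132 + 78) = 5 + 1/(-54) = 5 - 1/54 = 269/54)
K(50) - ((5195 - 12901) + 15269) = 269/54 - ((5195 - 12901) + 15269) = 269/54 - (-7706 + 15269) = 269/54 - 1*7563 = 269/54 - 7563 = -408133/54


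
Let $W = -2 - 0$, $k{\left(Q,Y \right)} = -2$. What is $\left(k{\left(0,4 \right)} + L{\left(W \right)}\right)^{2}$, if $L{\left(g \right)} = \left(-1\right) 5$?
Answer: $49$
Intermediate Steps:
$W = -2$ ($W = -2 + 0 = -2$)
$L{\left(g \right)} = -5$
$\left(k{\left(0,4 \right)} + L{\left(W \right)}\right)^{2} = \left(-2 - 5\right)^{2} = \left(-7\right)^{2} = 49$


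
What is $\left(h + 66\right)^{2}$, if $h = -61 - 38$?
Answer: $1089$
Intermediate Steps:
$h = -99$ ($h = -61 - 38 = -99$)
$\left(h + 66\right)^{2} = \left(-99 + 66\right)^{2} = \left(-33\right)^{2} = 1089$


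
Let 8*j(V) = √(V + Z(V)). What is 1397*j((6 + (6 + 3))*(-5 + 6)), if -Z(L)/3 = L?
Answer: 1397*I*√30/8 ≈ 956.46*I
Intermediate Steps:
Z(L) = -3*L
j(V) = √2*√(-V)/8 (j(V) = √(V - 3*V)/8 = √(-2*V)/8 = (√2*√(-V))/8 = √2*√(-V)/8)
1397*j((6 + (6 + 3))*(-5 + 6)) = 1397*(√2*√(-(6 + (6 + 3))*(-5 + 6))/8) = 1397*(√2*√(-(6 + 9))/8) = 1397*(√2*√(-15)/8) = 1397*(√2*(I*√15)/8) = 1397*(I*√30/8) = 1397*I*√30/8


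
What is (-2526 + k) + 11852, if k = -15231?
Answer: -5905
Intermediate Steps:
(-2526 + k) + 11852 = (-2526 - 15231) + 11852 = -17757 + 11852 = -5905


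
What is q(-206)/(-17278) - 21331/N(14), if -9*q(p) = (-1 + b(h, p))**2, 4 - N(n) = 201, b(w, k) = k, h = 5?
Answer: 369494935/3403766 ≈ 108.55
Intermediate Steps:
N(n) = -197 (N(n) = 4 - 1*201 = 4 - 201 = -197)
q(p) = -(-1 + p)**2/9
q(-206)/(-17278) - 21331/N(14) = -(-1 - 206)**2/9/(-17278) - 21331/(-197) = -1/9*(-207)**2*(-1/17278) - 21331*(-1/197) = -1/9*42849*(-1/17278) + 21331/197 = -4761*(-1/17278) + 21331/197 = 4761/17278 + 21331/197 = 369494935/3403766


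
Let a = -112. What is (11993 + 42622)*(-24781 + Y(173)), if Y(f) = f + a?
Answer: -1350082800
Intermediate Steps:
Y(f) = -112 + f (Y(f) = f - 112 = -112 + f)
(11993 + 42622)*(-24781 + Y(173)) = (11993 + 42622)*(-24781 + (-112 + 173)) = 54615*(-24781 + 61) = 54615*(-24720) = -1350082800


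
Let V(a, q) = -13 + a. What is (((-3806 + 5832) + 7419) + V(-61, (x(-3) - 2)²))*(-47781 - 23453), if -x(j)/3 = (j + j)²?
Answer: -667533814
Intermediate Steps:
x(j) = -12*j² (x(j) = -3*(j + j)² = -3*4*j² = -12*j²)
(((-3806 + 5832) + 7419) + V(-61, (x(-3) - 2)²))*(-47781 - 23453) = (((-3806 + 5832) + 7419) + (-13 - 61))*(-47781 - 23453) = ((2026 + 7419) - 74)*(-71234) = (9445 - 74)*(-71234) = 9371*(-71234) = -667533814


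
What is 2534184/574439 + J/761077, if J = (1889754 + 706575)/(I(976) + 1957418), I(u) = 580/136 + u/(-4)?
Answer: 128344190448011488902/29092551798805790983 ≈ 4.4116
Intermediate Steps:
I(u) = 145/34 - u/4 (I(u) = 580*(1/136) + u*(-¼) = 145/34 - u/4)
J = 88275186/66544061 (J = (1889754 + 706575)/((145/34 - ¼*976) + 1957418) = 2596329/((145/34 - 244) + 1957418) = 2596329/(-8151/34 + 1957418) = 2596329/(66544061/34) = 2596329*(34/66544061) = 88275186/66544061 ≈ 1.3266)
2534184/574439 + J/761077 = 2534184/574439 + (88275186/66544061)/761077 = 2534184*(1/574439) + (88275186/66544061)*(1/761077) = 2534184/574439 + 88275186/50645154313697 = 128344190448011488902/29092551798805790983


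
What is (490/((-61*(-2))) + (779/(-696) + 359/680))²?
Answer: 38194241662201/3255787184400 ≈ 11.731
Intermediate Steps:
(490/((-61*(-2))) + (779/(-696) + 359/680))² = (490/122 + (779*(-1/696) + 359*(1/680)))² = (490*(1/122) + (-779/696 + 359/680))² = (245/61 - 17491/29580)² = (6180149/1804380)² = 38194241662201/3255787184400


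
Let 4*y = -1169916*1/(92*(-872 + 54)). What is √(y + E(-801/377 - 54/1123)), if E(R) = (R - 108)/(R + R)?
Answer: √432487489615269671594/3845920252 ≈ 5.4074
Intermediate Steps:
E(R) = (-108 + R)/(2*R) (E(R) = (-108 + R)/((2*R)) = (-108 + R)*(1/(2*R)) = (-108 + R)/(2*R))
y = 292479/75256 (y = (-1169916*1/(92*(-872 + 54)))/4 = (-1169916/(92*(-818)))/4 = (-1169916/(-75256))/4 = (-1169916*(-1/75256))/4 = (¼)*(292479/18814) = 292479/75256 ≈ 3.8865)
√(y + E(-801/377 - 54/1123)) = √(292479/75256 + (-108 + (-801/377 - 54/1123))/(2*(-801/377 - 54/1123))) = √(292479/75256 + (-108 - 919881/423371)/(2*(-919881/423371))) = √(292479/75256 + (½)*(-423371/919881)*(-46643949/423371)) = √(292479/75256 + 5182661/204418) = √(224907154219/7691840504) = √432487489615269671594/3845920252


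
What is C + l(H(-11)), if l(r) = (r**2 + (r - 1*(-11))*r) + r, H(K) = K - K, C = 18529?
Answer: 18529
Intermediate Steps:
H(K) = 0
l(r) = r + r**2 + r*(11 + r) (l(r) = (r**2 + (r + 11)*r) + r = (r**2 + (11 + r)*r) + r = (r**2 + r*(11 + r)) + r = r + r**2 + r*(11 + r))
C + l(H(-11)) = 18529 + 2*0*(6 + 0) = 18529 + 2*0*6 = 18529 + 0 = 18529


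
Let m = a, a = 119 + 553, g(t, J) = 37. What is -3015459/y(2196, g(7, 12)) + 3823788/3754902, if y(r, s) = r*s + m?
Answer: -611638501217/17089810636 ≈ -35.790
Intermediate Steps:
a = 672
m = 672
y(r, s) = 672 + r*s (y(r, s) = r*s + 672 = 672 + r*s)
-3015459/y(2196, g(7, 12)) + 3823788/3754902 = -3015459/(672 + 2196*37) + 3823788/3754902 = -3015459/(672 + 81252) + 3823788*(1/3754902) = -3015459/81924 + 637298/625817 = -3015459*1/81924 + 637298/625817 = -1005153/27308 + 637298/625817 = -611638501217/17089810636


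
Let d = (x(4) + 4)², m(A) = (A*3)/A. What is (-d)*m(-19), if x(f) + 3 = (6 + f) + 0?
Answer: -363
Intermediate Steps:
x(f) = 3 + f (x(f) = -3 + ((6 + f) + 0) = -3 + (6 + f) = 3 + f)
m(A) = 3 (m(A) = (3*A)/A = 3)
d = 121 (d = ((3 + 4) + 4)² = (7 + 4)² = 11² = 121)
(-d)*m(-19) = -1*121*3 = -121*3 = -363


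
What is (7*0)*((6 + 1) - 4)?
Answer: 0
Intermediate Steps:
(7*0)*((6 + 1) - 4) = 0*(7 - 4) = 0*3 = 0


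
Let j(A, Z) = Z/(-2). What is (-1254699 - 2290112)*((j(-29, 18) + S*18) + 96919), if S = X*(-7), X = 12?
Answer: -338167879778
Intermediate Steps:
j(A, Z) = -Z/2 (j(A, Z) = Z*(-1/2) = -Z/2)
S = -84 (S = 12*(-7) = -84)
(-1254699 - 2290112)*((j(-29, 18) + S*18) + 96919) = (-1254699 - 2290112)*((-1/2*18 - 84*18) + 96919) = -3544811*((-9 - 1512) + 96919) = -3544811*(-1521 + 96919) = -3544811*95398 = -338167879778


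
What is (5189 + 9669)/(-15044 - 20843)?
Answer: -874/2111 ≈ -0.41402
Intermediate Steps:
(5189 + 9669)/(-15044 - 20843) = 14858/(-35887) = 14858*(-1/35887) = -874/2111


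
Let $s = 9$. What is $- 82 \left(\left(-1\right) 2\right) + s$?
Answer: $173$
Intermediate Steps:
$- 82 \left(\left(-1\right) 2\right) + s = - 82 \left(\left(-1\right) 2\right) + 9 = \left(-82\right) \left(-2\right) + 9 = 164 + 9 = 173$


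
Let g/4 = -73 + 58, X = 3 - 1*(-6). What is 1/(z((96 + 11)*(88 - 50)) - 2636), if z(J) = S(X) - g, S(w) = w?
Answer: -1/2567 ≈ -0.00038956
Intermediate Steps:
X = 9 (X = 3 + 6 = 9)
g = -60 (g = 4*(-73 + 58) = 4*(-15) = -60)
z(J) = 69 (z(J) = 9 - 1*(-60) = 9 + 60 = 69)
1/(z((96 + 11)*(88 - 50)) - 2636) = 1/(69 - 2636) = 1/(-2567) = -1/2567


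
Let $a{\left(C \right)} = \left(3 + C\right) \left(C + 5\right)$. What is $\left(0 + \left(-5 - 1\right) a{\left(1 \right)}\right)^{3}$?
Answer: $-2985984$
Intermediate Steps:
$a{\left(C \right)} = \left(3 + C\right) \left(5 + C\right)$
$\left(0 + \left(-5 - 1\right) a{\left(1 \right)}\right)^{3} = \left(0 + \left(-5 - 1\right) \left(15 + 1^{2} + 8 \cdot 1\right)\right)^{3} = \left(0 + \left(-5 - 1\right) \left(15 + 1 + 8\right)\right)^{3} = \left(0 - 144\right)^{3} = \left(-144\right)^{3} = -2985984$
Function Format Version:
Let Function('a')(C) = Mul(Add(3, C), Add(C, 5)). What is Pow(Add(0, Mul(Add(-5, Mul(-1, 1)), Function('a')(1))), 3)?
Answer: -2985984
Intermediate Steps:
Function('a')(C) = Mul(Add(3, C), Add(5, C))
Pow(Add(0, Mul(Add(-5, Mul(-1, 1)), Function('a')(1))), 3) = Pow(Add(0, Mul(Add(-5, Mul(-1, 1)), Add(15, Pow(1, 2), Mul(8, 1)))), 3) = Pow(Add(0, Mul(Add(-5, -1), Add(15, 1, 8))), 3) = Pow(Add(0, Mul(-6, 24)), 3) = Pow(Add(0, -144), 3) = Pow(-144, 3) = -2985984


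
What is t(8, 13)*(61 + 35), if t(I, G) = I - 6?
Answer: 192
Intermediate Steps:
t(I, G) = -6 + I
t(8, 13)*(61 + 35) = (-6 + 8)*(61 + 35) = 2*96 = 192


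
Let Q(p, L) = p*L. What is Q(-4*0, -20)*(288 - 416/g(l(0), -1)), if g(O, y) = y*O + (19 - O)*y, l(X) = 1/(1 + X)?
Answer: 0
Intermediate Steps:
g(O, y) = O*y + y*(19 - O)
Q(p, L) = L*p
Q(-4*0, -20)*(288 - 416/g(l(0), -1)) = (-(-80)*0)*(288 - 416/(19*(-1))) = (-20*0)*(288 - 416/(-19)) = 0*(288 - 416*(-1/19)) = 0*(288 + 416/19) = 0*(5888/19) = 0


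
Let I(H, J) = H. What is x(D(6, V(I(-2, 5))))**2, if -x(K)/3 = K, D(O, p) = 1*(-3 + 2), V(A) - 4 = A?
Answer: 9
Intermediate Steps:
V(A) = 4 + A
D(O, p) = -1 (D(O, p) = 1*(-1) = -1)
x(K) = -3*K
x(D(6, V(I(-2, 5))))**2 = (-3*(-1))**2 = 3**2 = 9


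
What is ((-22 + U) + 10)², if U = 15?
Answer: 9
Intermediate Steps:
((-22 + U) + 10)² = ((-22 + 15) + 10)² = (-7 + 10)² = 3² = 9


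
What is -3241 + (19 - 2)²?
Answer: -2952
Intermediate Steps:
-3241 + (19 - 2)² = -3241 + 17² = -3241 + 289 = -2952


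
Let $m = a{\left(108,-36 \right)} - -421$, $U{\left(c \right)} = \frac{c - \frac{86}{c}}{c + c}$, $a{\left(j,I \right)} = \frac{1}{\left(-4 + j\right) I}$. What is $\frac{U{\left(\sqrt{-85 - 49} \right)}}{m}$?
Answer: $\frac{18720}{9600631} \approx 0.0019499$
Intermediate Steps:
$a{\left(j,I \right)} = \frac{1}{I \left(-4 + j\right)}$
$U{\left(c \right)} = \frac{c - \frac{86}{c}}{2 c}$
$m = \frac{1576223}{3744}$ ($m = \frac{1}{\left(-36\right) \left(-4 + 108\right)} - -421 = - \frac{1}{36 \cdot 104} + 421 = \left(- \frac{1}{36}\right) \frac{1}{104} + 421 = - \frac{1}{3744} + 421 = \frac{1576223}{3744} \approx 421.0$)
$\frac{U{\left(\sqrt{-85 - 49} \right)}}{m} = \frac{\frac{1}{2} - \frac{43}{-85 - 49}}{\frac{1576223}{3744}} = \left(\frac{1}{2} - \frac{43}{-134}\right) \frac{3744}{1576223} = \left(\frac{1}{2} - - \frac{43}{134}\right) \frac{3744}{1576223} = \left(\frac{1}{2} + \frac{43}{134}\right) \frac{3744}{1576223} = \frac{55}{67} \cdot \frac{3744}{1576223} = \frac{18720}{9600631}$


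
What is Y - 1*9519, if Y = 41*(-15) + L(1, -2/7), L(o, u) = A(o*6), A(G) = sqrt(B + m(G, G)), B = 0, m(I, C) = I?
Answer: -10134 + sqrt(6) ≈ -10132.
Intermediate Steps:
A(G) = sqrt(G) (A(G) = sqrt(0 + G) = sqrt(G))
L(o, u) = sqrt(6)*sqrt(o) (L(o, u) = sqrt(o*6) = sqrt(6*o) = sqrt(6)*sqrt(o))
Y = -615 + sqrt(6) (Y = 41*(-15) + sqrt(6)*sqrt(1) = -615 + sqrt(6)*1 = -615 + sqrt(6) ≈ -612.55)
Y - 1*9519 = (-615 + sqrt(6)) - 1*9519 = (-615 + sqrt(6)) - 9519 = -10134 + sqrt(6)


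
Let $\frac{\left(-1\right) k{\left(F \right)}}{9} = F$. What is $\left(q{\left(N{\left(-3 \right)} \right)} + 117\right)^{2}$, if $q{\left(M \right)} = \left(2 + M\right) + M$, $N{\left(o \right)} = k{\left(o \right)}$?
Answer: $29929$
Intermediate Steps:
$k{\left(F \right)} = - 9 F$
$N{\left(o \right)} = - 9 o$
$q{\left(M \right)} = 2 + 2 M$
$\left(q{\left(N{\left(-3 \right)} \right)} + 117\right)^{2} = \left(\left(2 + 2 \left(\left(-9\right) \left(-3\right)\right)\right) + 117\right)^{2} = \left(\left(2 + 2 \cdot 27\right) + 117\right)^{2} = \left(\left(2 + 54\right) + 117\right)^{2} = \left(56 + 117\right)^{2} = 173^{2} = 29929$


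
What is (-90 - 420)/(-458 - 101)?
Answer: 510/559 ≈ 0.91234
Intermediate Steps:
(-90 - 420)/(-458 - 101) = -510/(-559) = -510*(-1/559) = 510/559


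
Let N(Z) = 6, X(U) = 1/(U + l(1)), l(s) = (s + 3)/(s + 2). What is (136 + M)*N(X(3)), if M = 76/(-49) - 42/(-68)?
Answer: 675063/833 ≈ 810.40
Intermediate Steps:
l(s) = (3 + s)/(2 + s)
M = -1555/1666 (M = 76*(-1/49) - 42*(-1/68) = -76/49 + 21/34 = -1555/1666 ≈ -0.93337)
X(U) = 1/(4/3 + U) (X(U) = 1/(U + (3 + 1)/(2 + 1)) = 1/(U + 4/3) = 1/(4/3 + U))
(136 + M)*N(X(3)) = (136 - 1555/1666)*6 = (225021/1666)*6 = 675063/833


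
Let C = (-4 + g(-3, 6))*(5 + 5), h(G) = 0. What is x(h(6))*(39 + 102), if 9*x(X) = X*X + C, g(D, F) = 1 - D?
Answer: 0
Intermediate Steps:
C = 0 (C = (-4 + (1 - 1*(-3)))*(5 + 5) = (-4 + (1 + 3))*10 = (-4 + 4)*10 = 0*10 = 0)
x(X) = X²/9 (x(X) = (X*X + 0)/9 = (X² + 0)/9 = X²/9)
x(h(6))*(39 + 102) = ((⅑)*0²)*(39 + 102) = ((⅑)*0)*141 = 0*141 = 0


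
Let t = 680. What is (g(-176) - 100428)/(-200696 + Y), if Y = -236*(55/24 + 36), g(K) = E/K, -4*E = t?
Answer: 26512737/55369468 ≈ 0.47883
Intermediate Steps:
E = -170 (E = -¼*680 = -170)
g(K) = -170/K
Y = -54221/6 (Y = -236*(55*(1/24) + 36) = -236*(55/24 + 36) = -236*919/24 = -54221/6 ≈ -9036.8)
(g(-176) - 100428)/(-200696 + Y) = (-170/(-176) - 100428)/(-200696 - 54221/6) = (-170*(-1/176) - 100428)/(-1258397/6) = (85/88 - 100428)*(-6/1258397) = -8837579/88*(-6/1258397) = 26512737/55369468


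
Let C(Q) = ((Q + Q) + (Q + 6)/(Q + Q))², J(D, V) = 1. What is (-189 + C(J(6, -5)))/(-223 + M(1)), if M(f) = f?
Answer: 635/888 ≈ 0.71509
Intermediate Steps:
C(Q) = (2*Q + (6 + Q)/(2*Q))² (C(Q) = (2*Q + (6 + Q)/((2*Q)))² = (2*Q + (6 + Q)*(1/(2*Q)))² = (2*Q + (6 + Q)/(2*Q))²)
(-189 + C(J(6, -5)))/(-223 + M(1)) = (-189 + (¼)*(6 + 1 + 4*1²)²/1²)/(-223 + 1) = (-189 + (¼)*1*(6 + 1 + 4*1)²)/(-222) = (-189 + (¼)*1*(6 + 1 + 4)²)*(-1/222) = (-189 + (¼)*1*11²)*(-1/222) = (-189 + (¼)*1*121)*(-1/222) = (-189 + 121/4)*(-1/222) = -635/4*(-1/222) = 635/888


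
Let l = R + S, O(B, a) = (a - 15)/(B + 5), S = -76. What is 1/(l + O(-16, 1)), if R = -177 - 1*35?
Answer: -11/3154 ≈ -0.0034876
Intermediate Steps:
R = -212 (R = -177 - 35 = -212)
O(B, a) = (-15 + a)/(5 + B)
l = -288 (l = -212 - 76 = -288)
1/(l + O(-16, 1)) = 1/(-288 + (-15 + 1)/(5 - 16)) = 1/(-288 - 14/(-11)) = 1/(-288 - 1/11*(-14)) = 1/(-288 + 14/11) = 1/(-3154/11) = -11/3154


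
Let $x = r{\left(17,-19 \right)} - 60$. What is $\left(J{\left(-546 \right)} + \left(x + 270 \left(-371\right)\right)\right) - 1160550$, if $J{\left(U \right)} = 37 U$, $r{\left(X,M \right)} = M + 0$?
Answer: $-1281001$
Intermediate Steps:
$r{\left(X,M \right)} = M$
$x = -79$ ($x = -19 - 60 = -79$)
$\left(J{\left(-546 \right)} + \left(x + 270 \left(-371\right)\right)\right) - 1160550 = \left(37 \left(-546\right) + \left(-79 + 270 \left(-371\right)\right)\right) - 1160550 = \left(-20202 - 100249\right) - 1160550 = -120451 - 1160550 = -1281001$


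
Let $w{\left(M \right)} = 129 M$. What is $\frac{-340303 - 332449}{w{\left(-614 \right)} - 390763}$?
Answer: $\frac{672752}{469969} \approx 1.4315$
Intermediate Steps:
$\frac{-340303 - 332449}{w{\left(-614 \right)} - 390763} = \frac{-340303 - 332449}{129 \left(-614\right) - 390763} = - \frac{672752}{-79206 - 390763} = - \frac{672752}{-469969} = \left(-672752\right) \left(- \frac{1}{469969}\right) = \frac{672752}{469969}$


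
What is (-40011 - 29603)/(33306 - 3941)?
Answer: -69614/29365 ≈ -2.3706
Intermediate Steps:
(-40011 - 29603)/(33306 - 3941) = -69614/29365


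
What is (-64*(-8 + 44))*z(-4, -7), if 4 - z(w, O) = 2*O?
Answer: -41472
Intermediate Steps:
z(w, O) = 4 - 2*O
(-64*(-8 + 44))*z(-4, -7) = (-64*(-8 + 44))*(4 - 2*(-7)) = (-64*36)*(4 + 14) = -2304*18 = -41472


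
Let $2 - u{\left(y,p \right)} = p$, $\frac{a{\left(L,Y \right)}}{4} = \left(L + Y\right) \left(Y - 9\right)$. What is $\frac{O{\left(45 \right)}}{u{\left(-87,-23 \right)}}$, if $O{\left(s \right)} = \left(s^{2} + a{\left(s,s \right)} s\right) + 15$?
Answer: $\frac{117048}{5} \approx 23410.0$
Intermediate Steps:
$a{\left(L,Y \right)} = 4 \left(-9 + Y\right) \left(L + Y\right)$ ($a{\left(L,Y \right)} = 4 \left(L + Y\right) \left(Y - 9\right) = 4 \left(L + Y\right) \left(-9 + Y\right) = 4 \left(-9 + Y\right) \left(L + Y\right)$)
$u{\left(y,p \right)} = 2 - p$
$O{\left(s \right)} = 15 + s^{2} + s \left(- 72 s + 8 s^{2}\right)$ ($O{\left(s \right)} = \left(s^{2} + \left(- 36 s - 36 s + 4 s^{2} + 4 s s\right) s\right) + 15 = \left(s^{2} + \left(- 36 s - 36 s + 4 s^{2} + 4 s^{2}\right) s\right) + 15 = \left(s^{2} + \left(- 72 s + 8 s^{2}\right) s\right) + 15 = \left(s^{2} + s \left(- 72 s + 8 s^{2}\right)\right) + 15 = 15 + s^{2} + s \left(- 72 s + 8 s^{2}\right)$)
$\frac{O{\left(45 \right)}}{u{\left(-87,-23 \right)}} = \frac{15 - 71 \cdot 45^{2} + 8 \cdot 45^{3}}{2 - -23} = \frac{15 - 143775 + 8 \cdot 91125}{2 + 23} = \frac{15 - 143775 + 729000}{25} = 585240 \cdot \frac{1}{25} = \frac{117048}{5}$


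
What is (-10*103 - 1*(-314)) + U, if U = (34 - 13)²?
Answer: -275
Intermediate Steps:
U = 441 (U = 21² = 441)
(-10*103 - 1*(-314)) + U = (-10*103 - 1*(-314)) + 441 = (-1030 + 314) + 441 = -716 + 441 = -275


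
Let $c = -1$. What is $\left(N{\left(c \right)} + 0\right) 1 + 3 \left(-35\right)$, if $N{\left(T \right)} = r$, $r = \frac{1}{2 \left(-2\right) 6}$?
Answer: $- \frac{2521}{24} \approx -105.04$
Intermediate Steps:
$r = - \frac{1}{24}$ ($r = \frac{1}{\left(-4\right) 6} = \frac{1}{-24} = - \frac{1}{24} \approx -0.041667$)
$N{\left(T \right)} = - \frac{1}{24}$
$\left(N{\left(c \right)} + 0\right) 1 + 3 \left(-35\right) = \left(- \frac{1}{24} + 0\right) 1 + 3 \left(-35\right) = \left(- \frac{1}{24}\right) 1 - 105 = - \frac{1}{24} - 105 = - \frac{2521}{24}$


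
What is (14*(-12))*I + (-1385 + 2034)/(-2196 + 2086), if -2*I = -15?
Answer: -12659/10 ≈ -1265.9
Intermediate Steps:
I = 15/2 (I = -1/2*(-15) = 15/2 ≈ 7.5000)
(14*(-12))*I + (-1385 + 2034)/(-2196 + 2086) = (14*(-12))*(15/2) + (-1385 + 2034)/(-2196 + 2086) = -168*15/2 + 649/(-110) = -1260 + 649*(-1/110) = -1260 - 59/10 = -12659/10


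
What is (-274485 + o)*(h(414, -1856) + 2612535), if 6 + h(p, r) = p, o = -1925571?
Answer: -5748620924808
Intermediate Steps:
h(p, r) = -6 + p
(-274485 + o)*(h(414, -1856) + 2612535) = (-274485 - 1925571)*((-6 + 414) + 2612535) = -2200056*(408 + 2612535) = -2200056*2612943 = -5748620924808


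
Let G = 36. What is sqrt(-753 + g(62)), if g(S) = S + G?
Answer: I*sqrt(655) ≈ 25.593*I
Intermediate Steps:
g(S) = 36 + S (g(S) = S + 36 = 36 + S)
sqrt(-753 + g(62)) = sqrt(-753 + (36 + 62)) = sqrt(-753 + 98) = sqrt(-655) = I*sqrt(655)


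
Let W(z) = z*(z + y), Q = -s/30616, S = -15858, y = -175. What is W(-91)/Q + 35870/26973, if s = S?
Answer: 1110556309126/23763213 ≈ 46734.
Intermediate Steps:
s = -15858
Q = 7929/15308 (Q = -1*(-15858)/30616 = 15858*(1/30616) = 7929/15308 ≈ 0.51796)
W(z) = z*(-175 + z) (W(z) = z*(z - 175) = z*(-175 + z))
W(-91)/Q + 35870/26973 = (-91*(-175 - 91))/(7929/15308) + 35870/26973 = -91*(-266)*(15308/7929) + 35870*(1/26973) = 24206*(15308/7929) + 35870/26973 = 370545448/7929 + 35870/26973 = 1110556309126/23763213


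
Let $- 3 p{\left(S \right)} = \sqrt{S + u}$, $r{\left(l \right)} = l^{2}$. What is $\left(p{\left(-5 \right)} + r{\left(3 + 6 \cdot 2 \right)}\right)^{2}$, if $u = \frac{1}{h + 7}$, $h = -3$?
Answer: $\frac{\left(1350 - i \sqrt{19}\right)^{2}}{36} \approx 50625.0 - 326.92 i$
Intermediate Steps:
$u = \frac{1}{4}$ ($u = \frac{1}{-3 + 7} = \frac{1}{4} \approx 0.25$)
$p{\left(S \right)} = - \frac{\sqrt{\frac{1}{4} + S}}{3}$ ($p{\left(S \right)} = - \frac{\sqrt{S + \frac{1}{4}}}{3} = - \frac{\sqrt{\frac{1}{4} + S}}{3}$)
$\left(p{\left(-5 \right)} + r{\left(3 + 6 \cdot 2 \right)}\right)^{2} = \left(- \frac{\sqrt{1 + 4 \left(-5\right)}}{6} + \left(3 + 6 \cdot 2\right)^{2}\right)^{2} = \left(- \frac{\sqrt{1 - 20}}{6} + \left(3 + 12\right)^{2}\right)^{2} = \left(- \frac{\sqrt{-19}}{6} + 15^{2}\right)^{2} = \left(- \frac{i \sqrt{19}}{6} + 225\right)^{2} = \left(225 - \frac{i \sqrt{19}}{6}\right)^{2}$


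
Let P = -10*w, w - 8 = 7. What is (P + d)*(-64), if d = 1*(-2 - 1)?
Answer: 9792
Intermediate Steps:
w = 15 (w = 8 + 7 = 15)
d = -3 (d = 1*(-3) = -3)
P = -150 (P = -10*15 = -150)
(P + d)*(-64) = (-150 - 3)*(-64) = -153*(-64) = 9792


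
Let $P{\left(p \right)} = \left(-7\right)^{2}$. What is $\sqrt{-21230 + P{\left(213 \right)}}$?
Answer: $i \sqrt{21181} \approx 145.54 i$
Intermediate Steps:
$P{\left(p \right)} = 49$
$\sqrt{-21230 + P{\left(213 \right)}} = \sqrt{-21230 + 49} = \sqrt{-21181} = i \sqrt{21181}$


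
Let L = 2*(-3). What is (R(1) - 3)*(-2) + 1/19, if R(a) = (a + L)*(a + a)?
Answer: 495/19 ≈ 26.053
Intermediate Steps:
L = -6
R(a) = 2*a*(-6 + a) (R(a) = (a - 6)*(a + a) = (-6 + a)*(2*a) = 2*a*(-6 + a))
(R(1) - 3)*(-2) + 1/19 = (2*1*(-6 + 1) - 3)*(-2) + 1/19 = (2*1*(-5) - 3)*(-2) + 1*(1/19) = (-10 - 3)*(-2) + 1/19 = -13*(-2) + 1/19 = 26 + 1/19 = 495/19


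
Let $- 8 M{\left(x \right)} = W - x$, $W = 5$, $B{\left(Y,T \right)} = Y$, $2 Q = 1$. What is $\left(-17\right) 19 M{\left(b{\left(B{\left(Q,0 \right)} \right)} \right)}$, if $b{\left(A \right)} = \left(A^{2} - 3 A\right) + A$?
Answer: $\frac{7429}{32} \approx 232.16$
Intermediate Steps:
$Q = \frac{1}{2}$ ($Q = \frac{1}{2} \cdot 1 = \frac{1}{2} \approx 0.5$)
$b{\left(A \right)} = A^{2} - 2 A$
$M{\left(x \right)} = - \frac{5}{8} + \frac{x}{8}$ ($M{\left(x \right)} = - \frac{5 - x}{8} = - \frac{5}{8} + \frac{x}{8}$)
$\left(-17\right) 19 M{\left(b{\left(B{\left(Q,0 \right)} \right)} \right)} = \left(-17\right) 19 \left(- \frac{5}{8} + \frac{\frac{1}{2} \left(-2 + \frac{1}{2}\right)}{8}\right) = - 323 \left(- \frac{5}{8} + \frac{\frac{1}{2} \left(- \frac{3}{2}\right)}{8}\right) = - 323 \left(- \frac{5}{8} + \frac{1}{8} \left(- \frac{3}{4}\right)\right) = - 323 \left(- \frac{5}{8} - \frac{3}{32}\right) = \left(-323\right) \left(- \frac{23}{32}\right) = \frac{7429}{32}$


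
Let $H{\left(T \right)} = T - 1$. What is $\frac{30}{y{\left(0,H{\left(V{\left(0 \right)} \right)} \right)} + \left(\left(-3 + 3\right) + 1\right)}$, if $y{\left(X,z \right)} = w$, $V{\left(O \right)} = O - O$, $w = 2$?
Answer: $10$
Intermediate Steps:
$V{\left(O \right)} = 0$
$H{\left(T \right)} = -1 + T$
$y{\left(X,z \right)} = 2$
$\frac{30}{y{\left(0,H{\left(V{\left(0 \right)} \right)} \right)} + \left(\left(-3 + 3\right) + 1\right)} = \frac{30}{2 + \left(\left(-3 + 3\right) + 1\right)} = \frac{30}{2 + \left(0 + 1\right)} = \frac{30}{2 + 1} = \frac{30}{3} = 30 \cdot \frac{1}{3} = 10$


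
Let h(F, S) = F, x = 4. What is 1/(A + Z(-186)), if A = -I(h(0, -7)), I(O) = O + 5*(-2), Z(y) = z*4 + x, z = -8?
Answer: -1/18 ≈ -0.055556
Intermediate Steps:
Z(y) = -28 (Z(y) = -8*4 + 4 = -32 + 4 = -28)
I(O) = -10 + O (I(O) = O - 10 = -10 + O)
A = 10 (A = -(-10 + 0) = -1*(-10) = 10)
1/(A + Z(-186)) = 1/(10 - 28) = 1/(-18) = -1/18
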